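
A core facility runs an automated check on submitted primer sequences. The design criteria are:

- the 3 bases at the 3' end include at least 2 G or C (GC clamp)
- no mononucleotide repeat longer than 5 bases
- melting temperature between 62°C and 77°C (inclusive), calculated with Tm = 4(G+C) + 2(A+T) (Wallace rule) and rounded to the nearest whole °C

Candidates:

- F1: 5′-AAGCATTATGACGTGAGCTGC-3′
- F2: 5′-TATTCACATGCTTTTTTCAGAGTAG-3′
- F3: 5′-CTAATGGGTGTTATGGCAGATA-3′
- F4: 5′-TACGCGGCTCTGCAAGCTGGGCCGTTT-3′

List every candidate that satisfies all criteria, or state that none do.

F1 (21 nt, A=6 T=5 G=6 C=4): 3' end TGC has 2 G/C ✓; longest run = 2 ✓; Tm = 2·11 + 4·10 = 62°C ✓ — passes.
F2 (25 nt, A=6 T=11 G=4 C=4): 3' end TAG has 1 G/C, need ≥2 ✗; longest run = 6, exceeds 5 ✗; Tm = 2·17 + 4·8 = 66°C ✓ — fails.
F3 (22 nt, A=6 T=7 G=7 C=2): 3' end ATA has 0 G/C, need ≥2 ✗; longest run = 3 ✓; Tm = 2·13 + 4·9 = 62°C ✓ — fails.
F4 (27 nt, A=3 T=7 G=9 C=8): 3' end TTT has 0 G/C, need ≥2 ✗; longest run = 3 ✓; Tm = 2·10 + 4·17 = 88°C, outside 62–77°C ✗ — fails.

F1 only.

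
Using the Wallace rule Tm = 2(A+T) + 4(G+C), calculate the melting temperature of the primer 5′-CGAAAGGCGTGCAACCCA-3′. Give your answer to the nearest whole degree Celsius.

Base counts: A=6, T=1, G=5, C=6 (length 18).
Tm = 2·(6+1) + 4·(5+6) = 2·7 + 4·11 = 14 + 44 = 58°C.

58°C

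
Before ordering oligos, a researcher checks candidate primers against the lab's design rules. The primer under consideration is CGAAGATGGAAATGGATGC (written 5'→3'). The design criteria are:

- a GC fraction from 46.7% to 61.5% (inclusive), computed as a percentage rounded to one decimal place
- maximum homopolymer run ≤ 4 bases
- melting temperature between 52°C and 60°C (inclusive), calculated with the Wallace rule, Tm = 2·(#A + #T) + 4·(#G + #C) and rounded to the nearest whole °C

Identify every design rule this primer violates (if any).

Meets all criteria.

Base counts: A=7, T=3, G=7, C=2 (length 19).
GC content: GC 9/19 = 47.4% ✓
homopolymer run: longest run = 3 ✓
Tm: Tm = 2·10 + 4·9 = 56°C ✓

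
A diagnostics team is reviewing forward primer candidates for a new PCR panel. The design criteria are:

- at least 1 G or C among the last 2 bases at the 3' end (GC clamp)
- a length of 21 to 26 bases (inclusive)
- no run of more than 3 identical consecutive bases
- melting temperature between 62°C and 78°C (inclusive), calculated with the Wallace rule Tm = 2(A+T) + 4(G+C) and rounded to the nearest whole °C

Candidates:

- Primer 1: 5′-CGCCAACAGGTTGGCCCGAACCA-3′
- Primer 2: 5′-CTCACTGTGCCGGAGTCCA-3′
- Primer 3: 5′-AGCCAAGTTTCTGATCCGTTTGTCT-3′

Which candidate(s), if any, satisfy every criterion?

Primer 1 and Primer 3.

Primer 1 (23 nt, A=6 T=2 G=6 C=9): 3' end CA has 1 G/C ✓; length 23 ✓; longest run = 3 ✓; Tm = 2·8 + 4·15 = 76°C ✓ — passes.
Primer 2 (19 nt, A=3 T=4 G=5 C=7): 3' end CA has 1 G/C ✓; length 19, outside 21–26 ✗; longest run = 2 ✓; Tm = 2·7 + 4·12 = 62°C ✓ — fails.
Primer 3 (25 nt, A=4 T=10 G=5 C=6): 3' end CT has 1 G/C ✓; length 25 ✓; longest run = 3 ✓; Tm = 2·14 + 4·11 = 72°C ✓ — passes.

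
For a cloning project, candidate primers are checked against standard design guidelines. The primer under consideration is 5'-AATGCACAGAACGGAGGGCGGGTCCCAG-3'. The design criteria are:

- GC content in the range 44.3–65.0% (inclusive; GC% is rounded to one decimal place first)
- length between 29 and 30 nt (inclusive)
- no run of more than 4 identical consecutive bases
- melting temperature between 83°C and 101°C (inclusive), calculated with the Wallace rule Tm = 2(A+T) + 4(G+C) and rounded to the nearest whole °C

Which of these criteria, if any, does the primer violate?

Base counts: A=8, T=2, G=11, C=7 (length 28).
GC content: GC 18/28 = 64.3% ✓
length: length 28, outside 29–30 ✗
homopolymer run: longest run = 3 ✓
Tm: Tm = 2·10 + 4·18 = 92°C ✓

Fails: length.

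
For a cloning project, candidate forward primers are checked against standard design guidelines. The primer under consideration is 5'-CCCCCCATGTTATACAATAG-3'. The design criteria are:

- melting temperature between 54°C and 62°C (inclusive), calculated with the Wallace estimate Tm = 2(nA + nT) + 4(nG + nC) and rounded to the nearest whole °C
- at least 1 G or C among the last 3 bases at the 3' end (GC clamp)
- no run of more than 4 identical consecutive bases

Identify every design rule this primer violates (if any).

Fails: homopolymer run.

Base counts: A=6, T=5, G=2, C=7 (length 20).
Tm: Tm = 2·11 + 4·9 = 58°C ✓
GC clamp: 3' end TAG has 1 G/C ✓
homopolymer run: longest run = 6, exceeds 4 ✗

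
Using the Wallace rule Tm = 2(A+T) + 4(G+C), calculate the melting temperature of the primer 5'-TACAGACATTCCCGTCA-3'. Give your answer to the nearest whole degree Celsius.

50°C

Base counts: A=5, T=4, G=2, C=6 (length 17).
Tm = 2·(5+4) + 4·(2+6) = 2·9 + 4·8 = 18 + 32 = 50°C.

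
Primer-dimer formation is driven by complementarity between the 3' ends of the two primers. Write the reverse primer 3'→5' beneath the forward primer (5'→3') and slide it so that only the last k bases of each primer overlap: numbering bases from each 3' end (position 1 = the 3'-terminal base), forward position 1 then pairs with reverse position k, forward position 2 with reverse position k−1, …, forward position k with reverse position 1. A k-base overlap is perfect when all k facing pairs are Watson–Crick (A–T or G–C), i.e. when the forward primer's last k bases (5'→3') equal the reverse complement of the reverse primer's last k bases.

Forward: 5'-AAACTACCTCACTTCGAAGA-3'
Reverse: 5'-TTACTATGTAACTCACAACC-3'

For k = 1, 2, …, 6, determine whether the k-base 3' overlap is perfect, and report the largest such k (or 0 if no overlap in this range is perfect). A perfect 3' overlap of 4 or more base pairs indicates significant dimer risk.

Longest perfect overlap: 0 complementary base pairs; below the dimer-risk threshold (threshold 4).

Last 6 bases (5'→3') — forward …CGAAGA, reverse …ACAACC.
Reverse complement of the reverse primer's last 6 bases: GGTTGT; its first k bases are the reverse complement of the reverse primer's last k bases, so a perfect k-base overlap needs the forward primer's last k bases to equal them.
Comparing (forward last k vs required): k=1: A vs G ✗; k=2: GA vs GG ✗; k=3: AGA vs GGT ✗; k=4: AAGA vs GGTT ✗; k=5: GAAGA vs GGTTG ✗; k=6: CGAAGA vs GGTTGT ✗.
No overlap length from 1 to 6 is perfect, so the longest perfect 3' overlap is 0.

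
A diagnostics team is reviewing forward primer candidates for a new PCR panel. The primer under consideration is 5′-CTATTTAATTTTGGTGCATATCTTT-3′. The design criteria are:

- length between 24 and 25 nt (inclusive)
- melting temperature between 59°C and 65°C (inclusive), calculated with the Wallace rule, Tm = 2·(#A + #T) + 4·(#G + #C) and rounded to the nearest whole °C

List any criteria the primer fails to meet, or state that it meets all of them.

Meets all criteria.

Base counts: A=5, T=14, G=3, C=3 (length 25).
length: length 25 ✓
Tm: Tm = 2·19 + 4·6 = 62°C ✓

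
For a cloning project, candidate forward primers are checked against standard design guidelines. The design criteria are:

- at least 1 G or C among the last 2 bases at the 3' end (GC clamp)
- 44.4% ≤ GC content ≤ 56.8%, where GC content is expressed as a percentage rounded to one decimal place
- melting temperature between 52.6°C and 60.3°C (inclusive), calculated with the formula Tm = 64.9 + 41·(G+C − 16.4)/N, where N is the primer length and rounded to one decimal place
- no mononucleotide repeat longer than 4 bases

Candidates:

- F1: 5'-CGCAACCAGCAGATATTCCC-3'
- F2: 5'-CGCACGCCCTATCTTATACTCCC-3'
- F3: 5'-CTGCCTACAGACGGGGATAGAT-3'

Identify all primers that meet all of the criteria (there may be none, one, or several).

F1 and F2.

F1 (20 nt, A=6 T=3 G=3 C=8): 3' end CC has 2 G/C ✓; GC 11/20 = 55.0% ✓; Tm = 64.9 + 41·(11 − 16.4)/20 = 53.8°C ✓; longest run = 3 ✓ — passes.
F2 (23 nt, A=4 T=6 G=2 C=11): 3' end CC has 2 G/C ✓; GC 13/23 = 56.5% ✓; Tm = 64.9 + 41·(13 − 16.4)/23 = 58.8°C ✓; longest run = 3 ✓ — passes.
F3 (22 nt, A=6 T=4 G=7 C=5): 3' end AT has 0 G/C, need ≥1 ✗; GC 12/22 = 54.5% ✓; Tm = 64.9 + 41·(12 − 16.4)/22 = 56.7°C ✓; longest run = 4 ✓ — fails.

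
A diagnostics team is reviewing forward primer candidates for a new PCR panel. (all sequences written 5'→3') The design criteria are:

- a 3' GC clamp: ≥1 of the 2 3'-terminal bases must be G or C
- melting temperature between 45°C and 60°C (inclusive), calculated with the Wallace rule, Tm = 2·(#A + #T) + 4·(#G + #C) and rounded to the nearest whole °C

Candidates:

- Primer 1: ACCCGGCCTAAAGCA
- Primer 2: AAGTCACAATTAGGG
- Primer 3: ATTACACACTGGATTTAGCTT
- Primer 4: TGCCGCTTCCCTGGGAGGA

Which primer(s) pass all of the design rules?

Primer 1 only.

Primer 1 (15 nt, A=5 T=1 G=3 C=6): 3' end CA has 1 G/C ✓; Tm = 2·6 + 4·9 = 48°C ✓ — passes.
Primer 2 (15 nt, A=6 T=3 G=4 C=2): 3' end GG has 2 G/C ✓; Tm = 2·9 + 4·6 = 42°C, outside 45–60°C ✗ — fails.
Primer 3 (21 nt, A=6 T=8 G=3 C=4): 3' end TT has 0 G/C, need ≥1 ✗; Tm = 2·14 + 4·7 = 56°C ✓ — fails.
Primer 4 (19 nt, A=2 T=4 G=7 C=6): 3' end GA has 1 G/C ✓; Tm = 2·6 + 4·13 = 64°C, outside 45–60°C ✗ — fails.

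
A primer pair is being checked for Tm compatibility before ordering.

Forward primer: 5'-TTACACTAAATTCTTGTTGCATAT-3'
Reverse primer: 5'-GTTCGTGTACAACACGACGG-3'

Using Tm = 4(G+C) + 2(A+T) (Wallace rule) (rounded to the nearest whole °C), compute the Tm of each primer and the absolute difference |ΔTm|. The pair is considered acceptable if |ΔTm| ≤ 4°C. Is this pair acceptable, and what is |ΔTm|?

|ΔTm| = 2°C; the pair is acceptable.

Forward: A=7 T=11 G=2 C=4 → Tm = 2·18 + 4·6 = 60°C.
Reverse: A=5 T=4 G=6 C=5 → Tm = 2·9 + 4·11 = 62°C.
|ΔTm| = |60 − 62| = 2°C, ≤ 4°C.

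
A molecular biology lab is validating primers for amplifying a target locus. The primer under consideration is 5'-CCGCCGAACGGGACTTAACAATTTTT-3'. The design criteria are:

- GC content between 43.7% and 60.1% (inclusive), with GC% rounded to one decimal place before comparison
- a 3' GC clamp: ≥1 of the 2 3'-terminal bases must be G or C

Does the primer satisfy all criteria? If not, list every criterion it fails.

Fails: GC clamp.

Base counts: A=7, T=7, G=5, C=7 (length 26).
GC content: GC 12/26 = 46.2% ✓
GC clamp: 3' end TT has 0 G/C, need ≥1 ✗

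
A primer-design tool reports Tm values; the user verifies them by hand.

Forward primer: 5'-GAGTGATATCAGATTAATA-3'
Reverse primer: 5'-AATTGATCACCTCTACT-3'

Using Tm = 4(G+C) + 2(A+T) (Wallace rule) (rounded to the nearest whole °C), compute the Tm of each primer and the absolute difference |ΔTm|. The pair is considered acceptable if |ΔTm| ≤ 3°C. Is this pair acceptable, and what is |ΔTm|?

|ΔTm| = 2°C; the pair is acceptable.

Forward: A=8 T=6 G=4 C=1 → Tm = 2·14 + 4·5 = 48°C.
Reverse: A=5 T=6 G=1 C=5 → Tm = 2·11 + 4·6 = 46°C.
|ΔTm| = |48 − 46| = 2°C, ≤ 3°C.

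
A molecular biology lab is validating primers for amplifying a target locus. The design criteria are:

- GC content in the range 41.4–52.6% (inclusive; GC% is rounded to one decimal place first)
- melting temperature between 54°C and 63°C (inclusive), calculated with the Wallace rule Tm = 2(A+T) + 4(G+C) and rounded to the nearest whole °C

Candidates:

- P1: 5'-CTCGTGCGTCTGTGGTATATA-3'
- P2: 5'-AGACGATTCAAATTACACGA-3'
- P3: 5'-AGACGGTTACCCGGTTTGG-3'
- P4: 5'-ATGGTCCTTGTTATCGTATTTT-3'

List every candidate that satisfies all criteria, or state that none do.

P1 (21 nt, A=3 T=8 G=6 C=4): GC 10/21 = 47.6% ✓; Tm = 2·11 + 4·10 = 62°C ✓ — passes.
P2 (20 nt, A=9 T=4 G=3 C=4): GC 7/20 = 35.0%, outside 41.4–52.6% ✗; Tm = 2·13 + 4·7 = 54°C ✓ — fails.
P3 (19 nt, A=3 T=5 G=7 C=4): GC 11/19 = 57.9%, outside 41.4–52.6% ✗; Tm = 2·8 + 4·11 = 60°C ✓ — fails.
P4 (22 nt, A=3 T=12 G=4 C=3): GC 7/22 = 31.8%, outside 41.4–52.6% ✗; Tm = 2·15 + 4·7 = 58°C ✓ — fails.

P1 only.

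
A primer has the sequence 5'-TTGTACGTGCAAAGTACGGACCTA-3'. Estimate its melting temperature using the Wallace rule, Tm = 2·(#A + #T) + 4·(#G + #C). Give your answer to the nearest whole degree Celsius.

70°C

Base counts: A=7, T=6, G=6, C=5 (length 24).
Tm = 2·(7+6) + 4·(6+5) = 2·13 + 4·11 = 26 + 44 = 70°C.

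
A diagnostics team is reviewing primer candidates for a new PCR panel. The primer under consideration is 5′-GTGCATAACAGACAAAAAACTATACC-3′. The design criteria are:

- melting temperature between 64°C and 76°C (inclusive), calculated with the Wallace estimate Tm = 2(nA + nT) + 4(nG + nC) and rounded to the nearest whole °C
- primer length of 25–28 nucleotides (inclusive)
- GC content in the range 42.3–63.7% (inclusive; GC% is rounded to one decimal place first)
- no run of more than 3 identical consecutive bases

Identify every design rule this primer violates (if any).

Fails: GC content, homopolymer run.

Base counts: A=13, T=4, G=3, C=6 (length 26).
Tm: Tm = 2·17 + 4·9 = 70°C ✓
length: length 26 ✓
GC content: GC 9/26 = 34.6%, outside 42.3–63.7% ✗
homopolymer run: longest run = 6, exceeds 3 ✗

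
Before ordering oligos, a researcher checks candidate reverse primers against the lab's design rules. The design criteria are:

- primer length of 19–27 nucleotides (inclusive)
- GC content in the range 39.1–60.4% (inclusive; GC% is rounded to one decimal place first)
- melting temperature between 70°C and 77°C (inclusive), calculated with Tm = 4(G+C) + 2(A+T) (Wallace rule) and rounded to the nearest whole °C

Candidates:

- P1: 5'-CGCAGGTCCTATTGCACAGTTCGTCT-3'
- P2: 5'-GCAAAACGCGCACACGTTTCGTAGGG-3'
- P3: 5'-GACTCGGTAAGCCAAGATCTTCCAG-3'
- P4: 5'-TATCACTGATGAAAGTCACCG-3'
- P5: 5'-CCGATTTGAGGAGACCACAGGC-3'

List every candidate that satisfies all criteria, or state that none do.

P1 (26 nt, A=4 T=8 G=6 C=8): length 26 ✓; GC 14/26 = 53.8% ✓; Tm = 2·12 + 4·14 = 80°C, outside 70–77°C ✗ — fails.
P2 (26 nt, A=7 T=4 G=8 C=7): length 26 ✓; GC 15/26 = 57.7% ✓; Tm = 2·11 + 4·15 = 82°C, outside 70–77°C ✗ — fails.
P3 (25 nt, A=7 T=5 G=6 C=7): length 25 ✓; GC 13/25 = 52.0% ✓; Tm = 2·12 + 4·13 = 76°C ✓ — passes.
P4 (21 nt, A=7 T=5 G=4 C=5): length 21 ✓; GC 9/21 = 42.9% ✓; Tm = 2·12 + 4·9 = 60°C, outside 70–77°C ✗ — fails.
P5 (22 nt, A=6 T=3 G=7 C=6): length 22 ✓; GC 13/22 = 59.1% ✓; Tm = 2·9 + 4·13 = 70°C ✓ — passes.

P3 and P5.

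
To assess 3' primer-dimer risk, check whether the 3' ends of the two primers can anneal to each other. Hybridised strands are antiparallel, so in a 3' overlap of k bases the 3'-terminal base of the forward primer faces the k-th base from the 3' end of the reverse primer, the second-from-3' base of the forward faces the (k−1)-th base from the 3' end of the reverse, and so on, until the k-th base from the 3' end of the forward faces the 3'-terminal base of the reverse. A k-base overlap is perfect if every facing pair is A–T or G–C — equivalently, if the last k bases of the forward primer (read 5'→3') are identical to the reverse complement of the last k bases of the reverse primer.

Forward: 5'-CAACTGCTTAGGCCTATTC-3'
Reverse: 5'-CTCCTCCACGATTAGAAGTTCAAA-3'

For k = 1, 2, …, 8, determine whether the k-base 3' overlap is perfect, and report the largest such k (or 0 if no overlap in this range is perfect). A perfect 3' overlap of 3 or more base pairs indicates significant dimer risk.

Last 8 bases (5'→3') — forward …GCCTATTC, reverse …AGTTCAAA.
Reverse complement of the reverse primer's last 8 bases: TTTGAACT; its first k bases are the reverse complement of the reverse primer's last k bases, so a perfect k-base overlap needs the forward primer's last k bases to equal them.
Comparing (forward last k vs required): k=1: C vs T ✗; k=2: TC vs TT ✗; k=3: TTC vs TTT ✗; k=4: ATTC vs TTTG ✗; k=5: TATTC vs TTTGA ✗; k=6: CTATTC vs TTTGAA ✗; k=7: CCTATTC vs TTTGAAC ✗; k=8: GCCTATTC vs TTTGAACT ✗.
No overlap length from 1 to 8 is perfect, so the longest perfect 3' overlap is 0.

Longest perfect overlap: 0 complementary base pairs; below the dimer-risk threshold (threshold 3).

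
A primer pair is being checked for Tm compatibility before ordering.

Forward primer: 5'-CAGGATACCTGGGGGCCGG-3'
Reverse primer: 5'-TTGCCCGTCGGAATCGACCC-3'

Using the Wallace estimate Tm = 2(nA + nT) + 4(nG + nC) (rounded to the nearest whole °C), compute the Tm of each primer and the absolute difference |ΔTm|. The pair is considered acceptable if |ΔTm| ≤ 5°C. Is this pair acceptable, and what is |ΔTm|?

Forward: A=3 T=2 G=9 C=5 → Tm = 2·5 + 4·14 = 66°C.
Reverse: A=3 T=4 G=5 C=8 → Tm = 2·7 + 4·13 = 66°C.
|ΔTm| = |66 − 66| = 0°C, ≤ 5°C.

|ΔTm| = 0°C; the pair is acceptable.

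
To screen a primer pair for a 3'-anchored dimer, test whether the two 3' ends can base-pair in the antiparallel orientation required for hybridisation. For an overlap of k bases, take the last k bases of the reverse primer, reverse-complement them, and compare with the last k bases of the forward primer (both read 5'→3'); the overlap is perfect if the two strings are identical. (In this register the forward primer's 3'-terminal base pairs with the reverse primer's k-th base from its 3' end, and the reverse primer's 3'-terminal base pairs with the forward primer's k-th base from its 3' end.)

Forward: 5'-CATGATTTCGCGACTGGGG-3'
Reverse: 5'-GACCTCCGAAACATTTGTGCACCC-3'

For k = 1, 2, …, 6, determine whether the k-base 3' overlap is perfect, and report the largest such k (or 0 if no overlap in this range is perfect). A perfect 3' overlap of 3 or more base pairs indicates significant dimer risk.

Last 6 bases (5'→3') — forward …CTGGGG, reverse …GCACCC.
Reverse complement of the reverse primer's last 6 bases: GGGTGC; its first k bases are the reverse complement of the reverse primer's last k bases, so a perfect k-base overlap needs the forward primer's last k bases to equal them.
Comparing (forward last k vs required): k=1: G vs G ✓; k=2: GG vs GG ✓; k=3: GGG vs GGG ✓; k=4: GGGG vs GGGT ✗; k=5: TGGGG vs GGGTG ✗; k=6: CTGGGG vs GGGTGC ✗.
Perfect overlaps at k = 1, 2, 3; the largest is 3.

Longest perfect overlap: 3 complementary base pairs; significant dimer risk (threshold 3).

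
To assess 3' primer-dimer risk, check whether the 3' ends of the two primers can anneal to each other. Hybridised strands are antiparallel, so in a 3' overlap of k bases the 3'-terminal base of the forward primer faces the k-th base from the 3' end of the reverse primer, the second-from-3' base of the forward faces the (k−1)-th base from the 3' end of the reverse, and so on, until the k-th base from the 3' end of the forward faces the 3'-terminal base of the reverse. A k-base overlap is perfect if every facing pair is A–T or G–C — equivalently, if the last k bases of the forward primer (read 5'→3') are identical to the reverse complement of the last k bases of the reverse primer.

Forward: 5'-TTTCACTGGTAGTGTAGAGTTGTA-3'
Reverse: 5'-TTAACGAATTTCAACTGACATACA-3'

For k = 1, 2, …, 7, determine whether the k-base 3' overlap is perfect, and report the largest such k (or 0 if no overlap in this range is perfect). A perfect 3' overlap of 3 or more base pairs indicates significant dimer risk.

Last 7 bases (5'→3') — forward …AGTTGTA, reverse …ACATACA.
Reverse complement of the reverse primer's last 7 bases: TGTATGT; its first k bases are the reverse complement of the reverse primer's last k bases, so a perfect k-base overlap needs the forward primer's last k bases to equal them.
Comparing (forward last k vs required): k=1: A vs T ✗; k=2: TA vs TG ✗; k=3: GTA vs TGT ✗; k=4: TGTA vs TGTA ✓; k=5: TTGTA vs TGTAT ✗; k=6: GTTGTA vs TGTATG ✗; k=7: AGTTGTA vs TGTATGT ✗.
Only k = 4 is perfect, so the longest perfect 3' overlap is 4.

Longest perfect overlap: 4 complementary base pairs; significant dimer risk (threshold 3).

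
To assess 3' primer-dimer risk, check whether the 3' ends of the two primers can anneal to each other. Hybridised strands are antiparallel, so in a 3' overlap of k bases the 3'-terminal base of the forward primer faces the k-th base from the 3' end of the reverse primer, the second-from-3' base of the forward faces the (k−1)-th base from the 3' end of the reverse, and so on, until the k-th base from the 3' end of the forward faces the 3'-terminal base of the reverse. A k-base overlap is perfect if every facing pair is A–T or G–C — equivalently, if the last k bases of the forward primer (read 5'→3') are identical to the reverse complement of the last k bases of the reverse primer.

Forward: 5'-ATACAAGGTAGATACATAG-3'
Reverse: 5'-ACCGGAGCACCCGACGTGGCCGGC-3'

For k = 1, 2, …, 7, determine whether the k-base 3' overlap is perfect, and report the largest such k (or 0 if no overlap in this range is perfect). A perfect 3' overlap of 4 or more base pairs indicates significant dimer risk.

Longest perfect overlap: 1 complementary base pair; below the dimer-risk threshold (threshold 4).

Last 7 bases (5'→3') — forward …TACATAG, reverse …GGCCGGC.
Reverse complement of the reverse primer's last 7 bases: GCCGGCC; its first k bases are the reverse complement of the reverse primer's last k bases, so a perfect k-base overlap needs the forward primer's last k bases to equal them.
Comparing (forward last k vs required): k=1: G vs G ✓; k=2: AG vs GC ✗; k=3: TAG vs GCC ✗; k=4: ATAG vs GCCG ✗; k=5: CATAG vs GCCGG ✗; k=6: ACATAG vs GCCGGC ✗; k=7: TACATAG vs GCCGGCC ✗.
Only k = 1 is perfect, so the longest perfect 3' overlap is 1.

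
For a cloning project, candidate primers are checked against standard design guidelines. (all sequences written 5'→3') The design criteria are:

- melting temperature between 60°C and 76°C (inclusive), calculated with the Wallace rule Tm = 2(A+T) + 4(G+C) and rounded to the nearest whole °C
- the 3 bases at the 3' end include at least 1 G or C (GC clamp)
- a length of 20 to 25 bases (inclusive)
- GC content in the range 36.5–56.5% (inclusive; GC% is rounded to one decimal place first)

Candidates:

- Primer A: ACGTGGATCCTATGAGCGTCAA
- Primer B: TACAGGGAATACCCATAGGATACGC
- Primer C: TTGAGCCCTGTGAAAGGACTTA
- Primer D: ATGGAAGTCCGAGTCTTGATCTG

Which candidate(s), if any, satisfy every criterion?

Primer A (22 nt, A=6 T=5 G=6 C=5): Tm = 2·11 + 4·11 = 66°C ✓; 3' end CAA has 1 G/C ✓; length 22 ✓; GC 11/22 = 50.0% ✓ — passes.
Primer B (25 nt, A=9 T=4 G=6 C=6): Tm = 2·13 + 4·12 = 74°C ✓; 3' end CGC has 3 G/C ✓; length 25 ✓; GC 12/25 = 48.0% ✓ — passes.
Primer C (22 nt, A=6 T=6 G=6 C=4): Tm = 2·12 + 4·10 = 64°C ✓; 3' end TTA has 0 G/C, need ≥1 ✗; length 22 ✓; GC 10/22 = 45.5% ✓ — fails.
Primer D (23 nt, A=5 T=7 G=7 C=4): Tm = 2·12 + 4·11 = 68°C ✓; 3' end CTG has 2 G/C ✓; length 23 ✓; GC 11/23 = 47.8% ✓ — passes.

Primer A, Primer B and Primer D.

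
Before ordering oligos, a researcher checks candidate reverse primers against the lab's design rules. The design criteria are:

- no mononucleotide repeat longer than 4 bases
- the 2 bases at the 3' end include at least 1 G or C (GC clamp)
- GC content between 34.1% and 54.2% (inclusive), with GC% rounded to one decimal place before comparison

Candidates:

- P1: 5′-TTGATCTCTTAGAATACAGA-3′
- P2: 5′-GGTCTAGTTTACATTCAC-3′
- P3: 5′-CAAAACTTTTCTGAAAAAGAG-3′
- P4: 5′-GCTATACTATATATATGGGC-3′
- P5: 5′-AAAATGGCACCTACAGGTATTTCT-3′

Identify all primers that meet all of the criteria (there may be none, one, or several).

P2, P4 and P5.

P1 (20 nt, A=7 T=7 G=3 C=3): longest run = 2 ✓; 3' end GA has 1 G/C ✓; GC 6/20 = 30.0%, outside 34.1–54.2% ✗ — fails.
P2 (18 nt, A=4 T=7 G=3 C=4): longest run = 3 ✓; 3' end AC has 1 G/C ✓; GC 7/18 = 38.9% ✓ — passes.
P3 (21 nt, A=10 T=5 G=3 C=3): longest run = 5, exceeds 4 ✗; 3' end AG has 1 G/C ✓; GC 6/21 = 28.6%, outside 34.1–54.2% ✗ — fails.
P4 (20 nt, A=6 T=7 G=4 C=3): longest run = 3 ✓; 3' end GC has 2 G/C ✓; GC 7/20 = 35.0% ✓ — passes.
P5 (24 nt, A=8 T=7 G=4 C=5): longest run = 4 ✓; 3' end CT has 1 G/C ✓; GC 9/24 = 37.5% ✓ — passes.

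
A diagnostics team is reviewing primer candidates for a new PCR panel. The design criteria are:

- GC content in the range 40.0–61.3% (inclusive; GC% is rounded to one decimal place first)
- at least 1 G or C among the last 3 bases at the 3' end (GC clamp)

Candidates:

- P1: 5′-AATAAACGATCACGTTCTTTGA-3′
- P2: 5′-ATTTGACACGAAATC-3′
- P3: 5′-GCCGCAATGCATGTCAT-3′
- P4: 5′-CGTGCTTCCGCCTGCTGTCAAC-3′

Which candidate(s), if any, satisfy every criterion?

P1 (22 nt, A=8 T=7 G=3 C=4): GC 7/22 = 31.8%, outside 40.0–61.3% ✗; 3' end TGA has 1 G/C ✓ — fails.
P2 (15 nt, A=6 T=4 G=2 C=3): GC 5/15 = 33.3%, outside 40.0–61.3% ✗; 3' end ATC has 1 G/C ✓ — fails.
P3 (17 nt, A=4 T=4 G=4 C=5): GC 9/17 = 52.9% ✓; 3' end CAT has 1 G/C ✓ — passes.
P4 (22 nt, A=2 T=6 G=5 C=9): GC 14/22 = 63.6%, outside 40.0–61.3% ✗; 3' end AAC has 1 G/C ✓ — fails.

P3 only.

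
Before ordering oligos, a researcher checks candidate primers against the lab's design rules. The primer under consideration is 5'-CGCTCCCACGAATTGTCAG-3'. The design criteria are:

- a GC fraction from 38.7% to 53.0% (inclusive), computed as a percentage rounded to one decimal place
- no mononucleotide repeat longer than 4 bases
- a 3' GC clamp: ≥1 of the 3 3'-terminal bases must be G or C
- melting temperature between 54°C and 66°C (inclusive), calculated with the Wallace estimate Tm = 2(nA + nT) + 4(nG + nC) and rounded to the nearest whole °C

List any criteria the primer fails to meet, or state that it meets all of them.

Fails: GC content.

Base counts: A=4, T=4, G=4, C=7 (length 19).
GC content: GC 11/19 = 57.9%, outside 38.7–53.0% ✗
homopolymer run: longest run = 3 ✓
GC clamp: 3' end CAG has 2 G/C ✓
Tm: Tm = 2·8 + 4·11 = 60°C ✓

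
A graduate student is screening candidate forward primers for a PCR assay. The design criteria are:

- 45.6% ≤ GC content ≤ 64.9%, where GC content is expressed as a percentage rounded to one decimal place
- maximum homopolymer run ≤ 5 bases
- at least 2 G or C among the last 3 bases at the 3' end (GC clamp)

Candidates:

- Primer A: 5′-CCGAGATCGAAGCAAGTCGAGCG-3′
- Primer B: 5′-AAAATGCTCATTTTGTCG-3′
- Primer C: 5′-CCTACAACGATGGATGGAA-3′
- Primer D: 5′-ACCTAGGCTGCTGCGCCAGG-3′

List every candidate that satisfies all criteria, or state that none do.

Primer A only.

Primer A (23 nt, A=7 T=2 G=8 C=6): GC 14/23 = 60.9% ✓; longest run = 2 ✓; 3' end GCG has 3 G/C ✓ — passes.
Primer B (18 nt, A=5 T=7 G=3 C=3): GC 6/18 = 33.3%, outside 45.6–64.9% ✗; longest run = 4 ✓; 3' end TCG has 2 G/C ✓ — fails.
Primer C (19 nt, A=7 T=3 G=5 C=4): GC 9/19 = 47.4% ✓; longest run = 2 ✓; 3' end GAA has 1 G/C, need ≥2 ✗ — fails.
Primer D (20 nt, A=3 T=3 G=7 C=7): GC 14/20 = 70.0%, outside 45.6–64.9% ✗; longest run = 2 ✓; 3' end AGG has 2 G/C ✓ — fails.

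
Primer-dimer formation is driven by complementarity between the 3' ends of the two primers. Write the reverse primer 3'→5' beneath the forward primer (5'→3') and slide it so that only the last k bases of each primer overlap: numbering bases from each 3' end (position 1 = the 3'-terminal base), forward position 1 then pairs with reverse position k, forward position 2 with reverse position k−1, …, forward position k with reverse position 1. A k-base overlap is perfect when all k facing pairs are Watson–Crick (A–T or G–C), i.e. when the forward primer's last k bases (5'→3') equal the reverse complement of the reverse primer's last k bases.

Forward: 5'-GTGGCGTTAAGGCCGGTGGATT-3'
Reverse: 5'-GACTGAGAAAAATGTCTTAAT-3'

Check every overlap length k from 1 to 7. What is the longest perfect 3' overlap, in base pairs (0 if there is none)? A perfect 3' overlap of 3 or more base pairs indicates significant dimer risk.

Longest perfect overlap: 3 complementary base pairs; significant dimer risk (threshold 3).

Last 7 bases (5'→3') — forward …GTGGATT, reverse …TCTTAAT.
Reverse complement of the reverse primer's last 7 bases: ATTAAGA; its first k bases are the reverse complement of the reverse primer's last k bases, so a perfect k-base overlap needs the forward primer's last k bases to equal them.
Comparing (forward last k vs required): k=1: T vs A ✗; k=2: TT vs AT ✗; k=3: ATT vs ATT ✓; k=4: GATT vs ATTA ✗; k=5: GGATT vs ATTAA ✗; k=6: TGGATT vs ATTAAG ✗; k=7: GTGGATT vs ATTAAGA ✗.
Only k = 3 is perfect, so the longest perfect 3' overlap is 3.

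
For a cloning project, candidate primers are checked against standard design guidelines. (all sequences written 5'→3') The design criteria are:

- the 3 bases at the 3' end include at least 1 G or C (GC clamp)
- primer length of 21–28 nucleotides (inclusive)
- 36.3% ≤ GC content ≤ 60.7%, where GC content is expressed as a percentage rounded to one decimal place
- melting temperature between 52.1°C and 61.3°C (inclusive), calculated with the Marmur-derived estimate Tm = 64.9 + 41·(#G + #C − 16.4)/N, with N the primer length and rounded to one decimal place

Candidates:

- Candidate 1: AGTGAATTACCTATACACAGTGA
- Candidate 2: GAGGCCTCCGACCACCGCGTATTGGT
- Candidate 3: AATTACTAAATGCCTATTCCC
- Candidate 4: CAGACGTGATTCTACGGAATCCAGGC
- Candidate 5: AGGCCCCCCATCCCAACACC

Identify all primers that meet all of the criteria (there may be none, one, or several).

Candidate 4 only.

Candidate 1 (23 nt, A=9 T=6 G=4 C=4): 3' end TGA has 1 G/C ✓; length 23 ✓; GC 8/23 = 34.8%, outside 36.3–60.7% ✗; Tm = 64.9 + 41·(8 − 16.4)/23 = 49.9°C, outside 52.1–61.3°C ✗ — fails.
Candidate 2 (26 nt, A=4 T=5 G=8 C=9): 3' end GGT has 2 G/C ✓; length 26 ✓; GC 17/26 = 65.4%, outside 36.3–60.7% ✗; Tm = 64.9 + 41·(17 − 16.4)/26 = 65.8°C, outside 52.1–61.3°C ✗ — fails.
Candidate 3 (21 nt, A=7 T=7 G=1 C=6): 3' end CCC has 3 G/C ✓; length 21 ✓; GC 7/21 = 33.3%, outside 36.3–60.7% ✗; Tm = 64.9 + 41·(7 − 16.4)/21 = 46.5°C, outside 52.1–61.3°C ✗ — fails.
Candidate 4 (26 nt, A=7 T=5 G=7 C=7): 3' end GGC has 3 G/C ✓; length 26 ✓; GC 14/26 = 53.8% ✓; Tm = 64.9 + 41·(14 − 16.4)/26 = 61.1°C ✓ — passes.
Candidate 5 (20 nt, A=5 T=1 G=2 C=12): 3' end ACC has 2 G/C ✓; length 20, outside 21–28 ✗; GC 14/20 = 70.0%, outside 36.3–60.7% ✗; Tm = 64.9 + 41·(14 − 16.4)/20 = 60.0°C ✓ — fails.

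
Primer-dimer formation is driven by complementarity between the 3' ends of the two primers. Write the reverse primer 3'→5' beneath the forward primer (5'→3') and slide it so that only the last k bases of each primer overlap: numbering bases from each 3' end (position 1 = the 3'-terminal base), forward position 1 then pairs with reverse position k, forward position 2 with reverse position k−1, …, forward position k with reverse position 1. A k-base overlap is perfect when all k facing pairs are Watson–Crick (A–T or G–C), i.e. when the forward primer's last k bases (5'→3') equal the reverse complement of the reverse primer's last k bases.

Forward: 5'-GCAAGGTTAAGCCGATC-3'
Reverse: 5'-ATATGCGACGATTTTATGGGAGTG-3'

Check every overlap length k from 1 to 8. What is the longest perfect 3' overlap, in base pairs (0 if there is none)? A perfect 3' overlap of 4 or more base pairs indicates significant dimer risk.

Longest perfect overlap: 1 complementary base pair; below the dimer-risk threshold (threshold 4).

Last 8 bases (5'→3') — forward …AGCCGATC, reverse …TGGGAGTG.
Reverse complement of the reverse primer's last 8 bases: CACTCCCA; its first k bases are the reverse complement of the reverse primer's last k bases, so a perfect k-base overlap needs the forward primer's last k bases to equal them.
Comparing (forward last k vs required): k=1: C vs C ✓; k=2: TC vs CA ✗; k=3: ATC vs CAC ✗; k=4: GATC vs CACT ✗; k=5: CGATC vs CACTC ✗; k=6: CCGATC vs CACTCC ✗; k=7: GCCGATC vs CACTCCC ✗; k=8: AGCCGATC vs CACTCCCA ✗.
Only k = 1 is perfect, so the longest perfect 3' overlap is 1.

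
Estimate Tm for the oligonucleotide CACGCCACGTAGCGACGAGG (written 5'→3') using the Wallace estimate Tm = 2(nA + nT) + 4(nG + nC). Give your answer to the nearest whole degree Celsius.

Base counts: A=5, T=1, G=7, C=7 (length 20).
Tm = 2·(5+1) + 4·(7+7) = 2·6 + 4·14 = 12 + 56 = 68°C.

68°C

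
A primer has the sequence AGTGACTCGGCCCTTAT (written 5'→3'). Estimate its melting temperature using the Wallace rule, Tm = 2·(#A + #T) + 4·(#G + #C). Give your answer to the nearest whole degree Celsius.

52°C

Base counts: A=3, T=5, G=4, C=5 (length 17).
Tm = 2·(3+5) + 4·(4+5) = 2·8 + 4·9 = 16 + 36 = 52°C.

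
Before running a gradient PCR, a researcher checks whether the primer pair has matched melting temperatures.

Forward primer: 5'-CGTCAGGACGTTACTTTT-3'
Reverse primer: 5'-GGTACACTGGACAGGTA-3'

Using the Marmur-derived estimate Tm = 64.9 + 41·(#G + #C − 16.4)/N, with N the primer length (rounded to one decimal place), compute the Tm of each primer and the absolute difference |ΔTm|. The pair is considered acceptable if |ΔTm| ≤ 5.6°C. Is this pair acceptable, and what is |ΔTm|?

|ΔTm| = 1.3°C; the pair is acceptable.

Forward: G+C = 8, N = 18 → Tm = 64.9 + 41·(8 − 16.4)/18 = 45.8°C.
Reverse: G+C = 9, N = 17 → Tm = 64.9 + 41·(9 − 16.4)/17 = 47.1°C.
|ΔTm| = |45.8 − 47.1| = 1.3°C, ≤ 5.6°C.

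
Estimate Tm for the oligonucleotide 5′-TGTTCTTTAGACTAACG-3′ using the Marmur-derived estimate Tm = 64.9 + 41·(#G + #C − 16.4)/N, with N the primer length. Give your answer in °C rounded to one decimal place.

39.8°C

Base counts: A=4, T=7, G=3, C=3; G+C = 6, N = 17.
Tm = 64.9 + 41·(6 − 16.4)/17 = 64.9 + -426.40/17 = 39.8°C.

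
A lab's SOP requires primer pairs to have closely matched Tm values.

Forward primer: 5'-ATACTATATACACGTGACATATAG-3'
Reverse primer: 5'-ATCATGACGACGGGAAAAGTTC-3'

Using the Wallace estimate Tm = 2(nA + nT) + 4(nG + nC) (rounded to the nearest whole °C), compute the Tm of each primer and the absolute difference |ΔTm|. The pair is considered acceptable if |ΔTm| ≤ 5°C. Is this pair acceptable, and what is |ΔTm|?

Forward: A=10 T=7 G=3 C=4 → Tm = 2·17 + 4·7 = 62°C.
Reverse: A=8 T=4 G=6 C=4 → Tm = 2·12 + 4·10 = 64°C.
|ΔTm| = |62 − 64| = 2°C, ≤ 5°C.

|ΔTm| = 2°C; the pair is acceptable.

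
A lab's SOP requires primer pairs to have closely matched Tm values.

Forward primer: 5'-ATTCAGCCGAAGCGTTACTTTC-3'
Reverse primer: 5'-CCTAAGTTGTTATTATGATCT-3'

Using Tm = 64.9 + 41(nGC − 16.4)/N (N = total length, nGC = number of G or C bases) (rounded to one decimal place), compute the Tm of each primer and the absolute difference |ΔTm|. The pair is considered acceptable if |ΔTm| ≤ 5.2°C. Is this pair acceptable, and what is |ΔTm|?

Forward: G+C = 10, N = 22 → Tm = 64.9 + 41·(10 − 16.4)/22 = 53.0°C.
Reverse: G+C = 6, N = 21 → Tm = 64.9 + 41·(6 − 16.4)/21 = 44.6°C.
|ΔTm| = |53.0 − 44.6| = 8.4°C, > 5.2°C.

|ΔTm| = 8.4°C; the pair is not acceptable.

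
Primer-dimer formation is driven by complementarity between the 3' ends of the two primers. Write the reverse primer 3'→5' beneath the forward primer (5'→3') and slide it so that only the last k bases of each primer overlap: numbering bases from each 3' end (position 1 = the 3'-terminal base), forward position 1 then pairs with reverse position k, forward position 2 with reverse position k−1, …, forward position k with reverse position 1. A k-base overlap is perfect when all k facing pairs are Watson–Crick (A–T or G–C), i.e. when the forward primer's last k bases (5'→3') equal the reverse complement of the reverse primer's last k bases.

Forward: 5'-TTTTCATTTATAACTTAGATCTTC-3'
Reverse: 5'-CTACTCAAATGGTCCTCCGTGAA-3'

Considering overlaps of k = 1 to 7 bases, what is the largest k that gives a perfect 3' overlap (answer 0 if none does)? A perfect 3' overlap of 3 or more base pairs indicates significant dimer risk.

Longest perfect overlap: 3 complementary base pairs; significant dimer risk (threshold 3).

Last 7 bases (5'→3') — forward …GATCTTC, reverse …CCGTGAA.
Reverse complement of the reverse primer's last 7 bases: TTCACGG; its first k bases are the reverse complement of the reverse primer's last k bases, so a perfect k-base overlap needs the forward primer's last k bases to equal them.
Comparing (forward last k vs required): k=1: C vs T ✗; k=2: TC vs TT ✗; k=3: TTC vs TTC ✓; k=4: CTTC vs TTCA ✗; k=5: TCTTC vs TTCAC ✗; k=6: ATCTTC vs TTCACG ✗; k=7: GATCTTC vs TTCACGG ✗.
Only k = 3 is perfect, so the longest perfect 3' overlap is 3.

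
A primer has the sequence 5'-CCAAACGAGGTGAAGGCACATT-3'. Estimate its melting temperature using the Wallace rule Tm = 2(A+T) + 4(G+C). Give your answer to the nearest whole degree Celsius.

Base counts: A=8, T=3, G=6, C=5 (length 22).
Tm = 2·(8+3) + 4·(6+5) = 2·11 + 4·11 = 22 + 44 = 66°C.

66°C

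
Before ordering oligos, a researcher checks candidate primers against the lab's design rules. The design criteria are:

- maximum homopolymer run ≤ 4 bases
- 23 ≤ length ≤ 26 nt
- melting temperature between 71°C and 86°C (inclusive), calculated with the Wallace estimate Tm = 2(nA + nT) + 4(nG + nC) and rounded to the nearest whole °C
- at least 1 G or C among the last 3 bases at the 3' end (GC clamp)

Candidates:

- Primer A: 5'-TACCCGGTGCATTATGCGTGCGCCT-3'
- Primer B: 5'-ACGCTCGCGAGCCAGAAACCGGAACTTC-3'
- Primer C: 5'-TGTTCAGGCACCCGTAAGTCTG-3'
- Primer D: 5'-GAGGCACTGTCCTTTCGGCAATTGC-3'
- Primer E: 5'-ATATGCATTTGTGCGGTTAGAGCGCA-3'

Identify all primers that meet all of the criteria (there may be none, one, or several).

Primer A (25 nt, A=3 T=7 G=7 C=8): longest run = 3 ✓; length 25 ✓; Tm = 2·10 + 4·15 = 80°C ✓; 3' end CCT has 2 G/C ✓ — passes.
Primer B (28 nt, A=8 T=3 G=7 C=10): longest run = 3 ✓; length 28, outside 23–26 ✗; Tm = 2·11 + 4·17 = 90°C, outside 71–86°C ✗; 3' end TTC has 1 G/C ✓ — fails.
Primer C (22 nt, A=4 T=6 G=6 C=6): longest run = 3 ✓; length 22, outside 23–26 ✗; Tm = 2·10 + 4·12 = 68°C, outside 71–86°C ✗; 3' end CTG has 2 G/C ✓ — fails.
Primer D (25 nt, A=4 T=7 G=7 C=7): longest run = 3 ✓; length 25 ✓; Tm = 2·11 + 4·14 = 78°C ✓; 3' end TGC has 2 G/C ✓ — passes.
Primer E (26 nt, A=6 T=8 G=8 C=4): longest run = 3 ✓; length 26 ✓; Tm = 2·14 + 4·12 = 76°C ✓; 3' end GCA has 2 G/C ✓ — passes.

Primer A, Primer D and Primer E.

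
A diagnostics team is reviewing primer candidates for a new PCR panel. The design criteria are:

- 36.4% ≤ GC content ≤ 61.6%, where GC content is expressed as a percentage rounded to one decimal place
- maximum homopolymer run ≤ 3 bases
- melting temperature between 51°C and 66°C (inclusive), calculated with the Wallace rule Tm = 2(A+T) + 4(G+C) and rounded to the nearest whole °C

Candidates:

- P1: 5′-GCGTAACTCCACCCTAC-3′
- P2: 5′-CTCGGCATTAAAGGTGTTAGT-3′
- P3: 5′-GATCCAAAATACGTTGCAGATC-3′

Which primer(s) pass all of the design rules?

P1 (17 nt, A=4 T=3 G=2 C=8): GC 10/17 = 58.8% ✓; longest run = 3 ✓; Tm = 2·7 + 4·10 = 54°C ✓ — passes.
P2 (21 nt, A=5 T=7 G=6 C=3): GC 9/21 = 42.9% ✓; longest run = 3 ✓; Tm = 2·12 + 4·9 = 60°C ✓ — passes.
P3 (22 nt, A=8 T=5 G=4 C=5): GC 9/22 = 40.9% ✓; longest run = 4, exceeds 3 ✗; Tm = 2·13 + 4·9 = 62°C ✓ — fails.

P1 and P2.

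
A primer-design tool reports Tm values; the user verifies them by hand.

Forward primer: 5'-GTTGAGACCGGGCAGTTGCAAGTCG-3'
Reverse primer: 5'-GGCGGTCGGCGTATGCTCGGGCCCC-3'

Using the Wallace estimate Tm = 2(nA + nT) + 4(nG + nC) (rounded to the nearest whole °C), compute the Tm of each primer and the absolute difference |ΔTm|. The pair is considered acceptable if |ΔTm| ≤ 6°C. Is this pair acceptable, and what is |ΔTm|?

|ΔTm| = 10°C; the pair is not acceptable.

Forward: A=5 T=5 G=10 C=5 → Tm = 2·10 + 4·15 = 80°C.
Reverse: A=1 T=4 G=11 C=9 → Tm = 2·5 + 4·20 = 90°C.
|ΔTm| = |80 − 90| = 10°C, > 6°C.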